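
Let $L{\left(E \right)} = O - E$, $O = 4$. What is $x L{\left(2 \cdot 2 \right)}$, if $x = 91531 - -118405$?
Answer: $0$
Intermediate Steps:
$L{\left(E \right)} = 4 - E$
$x = 209936$ ($x = 91531 + 118405 = 209936$)
$x L{\left(2 \cdot 2 \right)} = 209936 \left(4 - 2 \cdot 2\right) = 209936 \left(4 - 4\right) = 209936 \cdot 0 = 0$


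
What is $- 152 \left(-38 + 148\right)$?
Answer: $-16720$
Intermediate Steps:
$- 152 \left(-38 + 148\right) = \left(-152\right) 110 = -16720$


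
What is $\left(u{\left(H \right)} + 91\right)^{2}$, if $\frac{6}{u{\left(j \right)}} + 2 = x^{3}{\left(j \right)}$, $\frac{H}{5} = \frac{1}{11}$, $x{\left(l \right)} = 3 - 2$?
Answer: $7225$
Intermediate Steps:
$x{\left(l \right)} = 1$ ($x{\left(l \right)} = 3 - 2 = 1$)
$H = \frac{5}{11} \approx 0.45455$
$u{\left(j \right)} = -6$ ($u{\left(j \right)} = \frac{6}{-2 + 1^{3}} = \frac{6}{-2 + 1} = \frac{6}{-1} = 6 \left(-1\right) = -6$)
$\left(u{\left(H \right)} + 91\right)^{2} = \left(-6 + 91\right)^{2} = 85^{2} = 7225$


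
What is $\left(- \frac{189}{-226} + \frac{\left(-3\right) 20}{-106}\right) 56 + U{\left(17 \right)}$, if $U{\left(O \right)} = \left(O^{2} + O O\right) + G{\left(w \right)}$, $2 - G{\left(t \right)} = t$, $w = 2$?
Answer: $\frac{3931958}{5989} \approx 656.53$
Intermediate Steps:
$G{\left(t \right)} = 2 - t$
$U{\left(O \right)} = 2 O^{2}$ ($U{\left(O \right)} = \left(O^{2} + O O\right) + \left(2 - 2\right) = \left(O^{2} + O^{2}\right) + \left(2 - 2\right) = 2 O^{2} + 0 = 2 O^{2}$)
$\left(- \frac{189}{-226} + \frac{\left(-3\right) 20}{-106}\right) 56 + U{\left(17 \right)} = \left(- \frac{189}{-226} + \frac{\left(-3\right) 20}{-106}\right) 56 + 2 \cdot 17^{2} = \left(\left(-189\right) \left(- \frac{1}{226}\right) - - \frac{30}{53}\right) 56 + 2 \cdot 289 = \left(\frac{189}{226} + \frac{30}{53}\right) 56 + 578 = \frac{16797}{11978} \cdot 56 + 578 = \frac{470316}{5989} + 578 = \frac{3931958}{5989}$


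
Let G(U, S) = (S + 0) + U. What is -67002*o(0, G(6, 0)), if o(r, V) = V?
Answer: -402012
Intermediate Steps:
G(U, S) = S + U
-67002*o(0, G(6, 0)) = -67002*(0 + 6) = -67002*6 = -402012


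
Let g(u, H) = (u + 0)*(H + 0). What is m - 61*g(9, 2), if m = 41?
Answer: -1057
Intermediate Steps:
g(u, H) = H*u (g(u, H) = u*H = H*u)
m - 61*g(9, 2) = 41 - 122*9 = 41 - 61*18 = 41 - 1098 = -1057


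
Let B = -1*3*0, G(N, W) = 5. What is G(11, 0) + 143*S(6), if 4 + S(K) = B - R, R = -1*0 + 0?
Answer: -567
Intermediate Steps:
B = 0 (B = -3*0 = 0)
R = 0 (R = 0 + 0 = 0)
S(K) = -4 (S(K) = -4 + (0 - 1*0) = -4 + (0 + 0) = -4 + 0 = -4)
G(11, 0) + 143*S(6) = 5 + 143*(-4) = 5 - 572 = -567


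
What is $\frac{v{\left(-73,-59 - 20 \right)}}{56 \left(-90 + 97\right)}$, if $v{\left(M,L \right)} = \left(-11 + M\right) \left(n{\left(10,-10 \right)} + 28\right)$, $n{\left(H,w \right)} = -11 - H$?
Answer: $- \frac{3}{2} \approx -1.5$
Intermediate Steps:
$v{\left(M,L \right)} = -77 + 7 M$ ($v{\left(M,L \right)} = \left(-11 + M\right) \left(\left(-11 - 10\right) + 28\right) = \left(-11 + M\right) \left(-21 + 28\right) = \left(-11 + M\right) 7 = -77 + 7 M$)
$\frac{v{\left(-73,-59 - 20 \right)}}{56 \left(-90 + 97\right)} = \frac{-77 + 7 \left(-73\right)}{56 \left(-90 + 97\right)} = \frac{-77 - 511}{56 \cdot 7} = - \frac{588}{392} = \left(-588\right) \frac{1}{392} = - \frac{3}{2}$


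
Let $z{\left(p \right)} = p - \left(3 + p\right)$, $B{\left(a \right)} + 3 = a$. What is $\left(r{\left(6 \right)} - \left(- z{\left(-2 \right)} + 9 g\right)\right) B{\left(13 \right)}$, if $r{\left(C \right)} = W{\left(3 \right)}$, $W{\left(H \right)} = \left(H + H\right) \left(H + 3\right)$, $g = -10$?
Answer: $1230$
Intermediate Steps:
$B{\left(a \right)} = -3 + a$
$W{\left(H \right)} = 2 H \left(3 + H\right)$
$z{\left(p \right)} = -3$
$r{\left(C \right)} = 36$ ($r{\left(C \right)} = 2 \cdot 3 \left(3 + 3\right) = 2 \cdot 3 \cdot 6 = 36$)
$\left(r{\left(6 \right)} - \left(- z{\left(-2 \right)} + 9 g\right)\right) B{\left(13 \right)} = \left(36 - -87\right) \left(-3 + 13\right) = \left(36 + \left(-3 + 90\right)\right) 10 = \left(36 + 87\right) 10 = 123 \cdot 10 = 1230$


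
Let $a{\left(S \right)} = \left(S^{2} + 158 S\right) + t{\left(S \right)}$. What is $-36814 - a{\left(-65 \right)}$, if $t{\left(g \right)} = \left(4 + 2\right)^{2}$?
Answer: $-30805$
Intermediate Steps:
$t{\left(g \right)} = 36$ ($t{\left(g \right)} = 6^{2} = 36$)
$a{\left(S \right)} = 36 + S^{2} + 158 S$ ($a{\left(S \right)} = \left(S^{2} + 158 S\right) + 36 = 36 + S^{2} + 158 S$)
$-36814 - a{\left(-65 \right)} = -36814 - \left(36 + \left(-65\right)^{2} + 158 \left(-65\right)\right) = -36814 - \left(36 + 4225 - 10270\right) = -36814 - -6009 = -36814 + 6009 = -30805$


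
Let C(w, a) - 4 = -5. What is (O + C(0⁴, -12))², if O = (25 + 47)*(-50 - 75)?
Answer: 81018001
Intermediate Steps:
C(w, a) = -1 (C(w, a) = 4 - 5 = -1)
O = -9000 (O = 72*(-125) = -9000)
(O + C(0⁴, -12))² = (-9000 - 1)² = (-9001)² = 81018001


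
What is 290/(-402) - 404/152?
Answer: -25811/7638 ≈ -3.3793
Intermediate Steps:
290/(-402) - 404/152 = 290*(-1/402) - 404*1/152 = -145/201 - 101/38 = -25811/7638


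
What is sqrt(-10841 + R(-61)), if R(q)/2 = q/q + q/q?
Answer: I*sqrt(10837) ≈ 104.1*I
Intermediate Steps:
R(q) = 4 (R(q) = 2*(q/q + q/q) = 2*(1 + 1) = 2*2 = 4)
sqrt(-10841 + R(-61)) = sqrt(-10841 + 4) = sqrt(-10837) = I*sqrt(10837)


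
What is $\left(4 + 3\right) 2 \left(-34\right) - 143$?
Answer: $-619$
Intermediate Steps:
$\left(4 + 3\right) 2 \left(-34\right) - 143 = 7 \cdot 2 \left(-34\right) - 143 = 14 \left(-34\right) - 143 = -476 - 143 = -619$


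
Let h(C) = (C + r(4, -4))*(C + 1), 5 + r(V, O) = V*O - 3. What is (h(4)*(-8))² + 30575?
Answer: 670575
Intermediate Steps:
r(V, O) = -8 + O*V (r(V, O) = -5 + (V*O - 3) = -5 + (O*V - 3) = -5 + (-3 + O*V) = -8 + O*V)
h(C) = (1 + C)*(-24 + C) (h(C) = (C + (-8 - 4*4))*(C + 1) = (C + (-8 - 16))*(1 + C) = (C - 24)*(1 + C) = (-24 + C)*(1 + C) = (1 + C)*(-24 + C))
(h(4)*(-8))² + 30575 = ((-24 + 4² - 23*4)*(-8))² + 30575 = ((-24 + 16 - 92)*(-8))² + 30575 = (-100*(-8))² + 30575 = 800² + 30575 = 640000 + 30575 = 670575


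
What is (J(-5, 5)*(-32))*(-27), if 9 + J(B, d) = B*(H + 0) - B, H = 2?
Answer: -12096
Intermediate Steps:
J(B, d) = -9 + B (J(B, d) = -9 + (B*(2 + 0) - B) = -9 + (B*2 - B) = -9 + (2*B - B) = -9 + B)
(J(-5, 5)*(-32))*(-27) = ((-9 - 5)*(-32))*(-27) = -14*(-32)*(-27) = 448*(-27) = -12096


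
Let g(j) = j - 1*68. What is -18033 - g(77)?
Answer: -18042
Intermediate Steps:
g(j) = -68 + j (g(j) = j - 68 = -68 + j)
-18033 - g(77) = -18033 - (-68 + 77) = -18033 - 1*9 = -18033 - 9 = -18042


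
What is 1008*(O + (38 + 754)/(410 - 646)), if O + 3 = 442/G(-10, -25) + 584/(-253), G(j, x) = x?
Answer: -9909657072/373175 ≈ -26555.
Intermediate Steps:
O = -145401/6325 (O = -3 + (442/(-25) + 584/(-253)) = -3 + (442*(-1/25) + 584*(-1/253)) = -3 + (-442/25 - 584/253) = -3 - 126426/6325 = -145401/6325 ≈ -22.988)
1008*(O + (38 + 754)/(410 - 646)) = 1008*(-145401/6325 + (38 + 754)/(410 - 646)) = 1008*(-145401/6325 + 792/(-236)) = 1008*(-145401/6325 + 792*(-1/236)) = 1008*(-145401/6325 - 198/59) = 1008*(-9831009/373175) = -9909657072/373175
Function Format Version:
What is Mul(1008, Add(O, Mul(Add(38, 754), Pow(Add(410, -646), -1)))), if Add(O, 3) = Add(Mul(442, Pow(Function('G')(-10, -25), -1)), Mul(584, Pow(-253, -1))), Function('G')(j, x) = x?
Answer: Rational(-9909657072, 373175) ≈ -26555.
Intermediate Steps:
O = Rational(-145401, 6325) (O = Add(-3, Add(Mul(442, Pow(-25, -1)), Mul(584, Pow(-253, -1)))) = Add(-3, Add(Mul(442, Rational(-1, 25)), Mul(584, Rational(-1, 253)))) = Add(-3, Add(Rational(-442, 25), Rational(-584, 253))) = Add(-3, Rational(-126426, 6325)) = Rational(-145401, 6325) ≈ -22.988)
Mul(1008, Add(O, Mul(Add(38, 754), Pow(Add(410, -646), -1)))) = Mul(1008, Add(Rational(-145401, 6325), Mul(Add(38, 754), Pow(Add(410, -646), -1)))) = Mul(1008, Add(Rational(-145401, 6325), Mul(792, Pow(-236, -1)))) = Mul(1008, Add(Rational(-145401, 6325), Mul(792, Rational(-1, 236)))) = Mul(1008, Add(Rational(-145401, 6325), Rational(-198, 59))) = Mul(1008, Rational(-9831009, 373175)) = Rational(-9909657072, 373175)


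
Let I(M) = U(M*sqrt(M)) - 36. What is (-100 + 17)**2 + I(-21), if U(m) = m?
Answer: 6853 - 21*I*sqrt(21) ≈ 6853.0 - 96.234*I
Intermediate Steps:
I(M) = -36 + M**(3/2) (I(M) = M*sqrt(M) - 36 = M**(3/2) - 36 = -36 + M**(3/2))
(-100 + 17)**2 + I(-21) = (-100 + 17)**2 + (-36 + (-21)**(3/2)) = (-83)**2 + (-36 - 21*I*sqrt(21)) = 6889 + (-36 - 21*I*sqrt(21)) = 6853 - 21*I*sqrt(21)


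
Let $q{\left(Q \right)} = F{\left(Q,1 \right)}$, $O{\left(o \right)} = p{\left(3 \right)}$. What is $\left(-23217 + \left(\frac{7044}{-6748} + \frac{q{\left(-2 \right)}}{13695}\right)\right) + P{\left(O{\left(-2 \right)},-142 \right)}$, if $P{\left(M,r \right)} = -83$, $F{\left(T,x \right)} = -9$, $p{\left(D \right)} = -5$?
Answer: $- \frac{179444955526}{7701155} \approx -23301.0$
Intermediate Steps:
$O{\left(o \right)} = -5$
$q{\left(Q \right)} = -9$
$\left(-23217 + \left(\frac{7044}{-6748} + \frac{q{\left(-2 \right)}}{13695}\right)\right) + P{\left(O{\left(-2 \right)},-142 \right)} = \left(-23217 + \left(\frac{7044}{-6748} - \frac{9}{13695}\right)\right) - 83 = \left(-23217 + \left(7044 \left(- \frac{1}{6748}\right) - \frac{3}{4565}\right)\right) - 83 = \left(-23217 - \frac{8044026}{7701155}\right) - 83 = - \frac{178805759661}{7701155} - 83 = - \frac{179444955526}{7701155}$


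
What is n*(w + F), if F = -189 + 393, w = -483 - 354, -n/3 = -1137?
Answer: -2159163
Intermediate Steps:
n = 3411 (n = -3*(-1137) = 3411)
w = -837
F = 204
n*(w + F) = 3411*(-837 + 204) = 3411*(-633) = -2159163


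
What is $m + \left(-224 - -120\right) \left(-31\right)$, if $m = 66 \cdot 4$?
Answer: $3488$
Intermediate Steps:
$m = 264$
$m + \left(-224 - -120\right) \left(-31\right) = 264 + \left(-224 - -120\right) \left(-31\right) = 264 + \left(-224 + 120\right) \left(-31\right) = 264 - -3224 = 264 + 3224 = 3488$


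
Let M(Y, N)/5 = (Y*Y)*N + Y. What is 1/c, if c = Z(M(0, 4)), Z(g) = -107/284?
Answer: -284/107 ≈ -2.6542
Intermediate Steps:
M(Y, N) = 5*Y + 5*N*Y² (M(Y, N) = 5*((Y*Y)*N + Y) = 5*(Y²*N + Y) = 5*(N*Y² + Y) = 5*(Y + N*Y²) = 5*Y + 5*N*Y²)
Z(g) = -107/284 (Z(g) = -107*1/284 = -107/284)
c = -107/284 ≈ -0.37676
1/c = 1/(-107/284) = -284/107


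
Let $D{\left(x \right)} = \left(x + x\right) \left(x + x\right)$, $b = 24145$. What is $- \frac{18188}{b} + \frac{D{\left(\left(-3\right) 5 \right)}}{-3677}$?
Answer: $- \frac{88607776}{88781165} \approx -0.99805$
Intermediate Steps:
$D{\left(x \right)} = 4 x^{2}$ ($D{\left(x \right)} = 2 x 2 x = 4 x^{2}$)
$- \frac{18188}{b} + \frac{D{\left(\left(-3\right) 5 \right)}}{-3677} = - \frac{18188}{24145} + \frac{4 \left(\left(-3\right) 5\right)^{2}}{-3677} = \left(-18188\right) \frac{1}{24145} + 4 \left(-15\right)^{2} \left(- \frac{1}{3677}\right) = - \frac{18188}{24145} + 4 \cdot 225 \left(- \frac{1}{3677}\right) = - \frac{18188}{24145} + 900 \left(- \frac{1}{3677}\right) = - \frac{18188}{24145} - \frac{900}{3677} = - \frac{88607776}{88781165}$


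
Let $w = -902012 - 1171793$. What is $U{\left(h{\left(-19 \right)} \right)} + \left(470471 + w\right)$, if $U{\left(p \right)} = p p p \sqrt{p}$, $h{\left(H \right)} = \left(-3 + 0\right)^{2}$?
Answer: $-1601147$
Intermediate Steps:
$h{\left(H \right)} = 9$ ($h{\left(H \right)} = \left(-3\right)^{2} = 9$)
$w = -2073805$ ($w = -902012 - 1171793 = -2073805$)
$U{\left(p \right)} = p^{\frac{7}{2}}$ ($U{\left(p \right)} = p^{2} p \sqrt{p} = p^{3} \sqrt{p} = p^{\frac{7}{2}}$)
$U{\left(h{\left(-19 \right)} \right)} + \left(470471 + w\right) = 9^{\frac{7}{2}} + \left(470471 - 2073805\right) = 2187 - 1603334 = -1601147$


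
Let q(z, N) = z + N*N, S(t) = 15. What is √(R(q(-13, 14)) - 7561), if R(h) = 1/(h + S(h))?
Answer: I*√32935694/66 ≈ 86.954*I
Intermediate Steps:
q(z, N) = z + N²
R(h) = 1/(15 + h) (R(h) = 1/(h + 15) = 1/(15 + h))
√(R(q(-13, 14)) - 7561) = √(1/(15 + (-13 + 14²)) - 7561) = √(1/(15 + (-13 + 196)) - 7561) = √(1/(15 + 183) - 7561) = √(1/198 - 7561) = √(-1497077/198) = I*√32935694/66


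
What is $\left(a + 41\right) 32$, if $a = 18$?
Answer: $1888$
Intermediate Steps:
$\left(a + 41\right) 32 = \left(18 + 41\right) 32 = 59 \cdot 32 = 1888$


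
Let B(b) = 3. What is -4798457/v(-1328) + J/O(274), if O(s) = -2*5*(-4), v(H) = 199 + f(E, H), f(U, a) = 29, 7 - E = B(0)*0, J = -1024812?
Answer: -53199427/1140 ≈ -46666.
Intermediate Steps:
E = 7 (E = 7 - 3*0 = 7 - 1*0 = 7 + 0 = 7)
v(H) = 228 (v(H) = 199 + 29 = 228)
O(s) = 40 (O(s) = -10*(-4) = 40)
-4798457/v(-1328) + J/O(274) = -4798457/228 - 1024812/40 = -4798457*1/228 - 1024812*1/40 = -4798457/228 - 256203/10 = -53199427/1140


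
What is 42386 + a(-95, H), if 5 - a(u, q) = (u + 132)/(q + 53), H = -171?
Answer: 5002175/118 ≈ 42391.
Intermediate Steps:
a(u, q) = 5 - (132 + u)/(53 + q) (a(u, q) = 5 - (u + 132)/(q + 53) = 5 - (132 + u)/(53 + q))
42386 + a(-95, H) = 42386 + (133 - 1*(-95) + 5*(-171))/(53 - 171) = 42386 + (133 + 95 - 855)/(-118) = 42386 - 1/118*(-627) = 42386 + 627/118 = 5002175/118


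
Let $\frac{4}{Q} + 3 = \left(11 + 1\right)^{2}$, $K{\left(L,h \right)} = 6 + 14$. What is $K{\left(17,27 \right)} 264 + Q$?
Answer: $\frac{744484}{141} \approx 5280.0$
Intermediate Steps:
$K{\left(L,h \right)} = 20$
$Q = \frac{4}{141}$ ($Q = \frac{4}{-3 + \left(11 + 1\right)^{2}} = \frac{4}{-3 + 12^{2}} = \frac{4}{-3 + 144} = \frac{4}{141} \approx 0.028369$)
$K{\left(17,27 \right)} 264 + Q = 20 \cdot 264 + \frac{4}{141} = 5280 + \frac{4}{141} = \frac{744484}{141}$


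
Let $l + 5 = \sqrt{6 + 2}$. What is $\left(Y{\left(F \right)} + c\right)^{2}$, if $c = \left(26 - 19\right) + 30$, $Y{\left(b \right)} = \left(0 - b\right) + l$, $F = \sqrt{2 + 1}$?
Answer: $\left(32 - \sqrt{3} + 2 \sqrt{2}\right)^{2} \approx 1095.4$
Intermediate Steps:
$l = -5 + 2 \sqrt{2}$ ($l = -5 + \sqrt{6 + 2} = -5 + \sqrt{8} = -5 + 2 \sqrt{2} \approx -2.1716$)
$F = \sqrt{3} \approx 1.732$
$Y{\left(b \right)} = -5 - b + 2 \sqrt{2}$ ($Y{\left(b \right)} = \left(0 - b\right) - \left(5 - 2 \sqrt{2}\right) = - b - \left(5 - 2 \sqrt{2}\right) = -5 - b + 2 \sqrt{2}$)
$c = 37$ ($c = 7 + 30 = 37$)
$\left(Y{\left(F \right)} + c\right)^{2} = \left(\left(-5 - \sqrt{3} + 2 \sqrt{2}\right) + 37\right)^{2} = \left(32 - \sqrt{3} + 2 \sqrt{2}\right)^{2}$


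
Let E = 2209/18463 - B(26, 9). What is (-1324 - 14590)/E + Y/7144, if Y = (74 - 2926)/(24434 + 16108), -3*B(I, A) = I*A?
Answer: -21274936292474483/104435741091876 ≈ -203.71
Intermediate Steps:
B(I, A) = -A*I/3 (B(I, A) = -I*A/3 = -A*I/3)
Y = -1426/20271 (Y = -2852/40542 = -2852*1/40542 = -1426/20271 ≈ -0.070347)
E = 1442323/18463 (E = 2209/18463 - (-1)*9*26/3 = 2209*(1/18463) - 1*(-78) = 2209/18463 + 78 = 1442323/18463 ≈ 78.120)
(-1324 - 14590)/E + Y/7144 = (-1324 - 14590)/(1442323/18463) - 1426/20271/7144 = -15914*18463/1442323 - 1426/20271*1/7144 = -293820182/1442323 - 713/72408012 = -21274936292474483/104435741091876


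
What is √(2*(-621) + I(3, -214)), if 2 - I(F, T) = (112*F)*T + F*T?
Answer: √71306 ≈ 267.03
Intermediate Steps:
I(F, T) = 2 - 113*F*T (I(F, T) = 2 - ((112*F)*T + F*T) = 2 - (112*F*T + F*T) = 2 - 113*F*T)
√(2*(-621) + I(3, -214)) = √(2*(-621) + (2 - 113*3*(-214))) = √(-1242 + (2 + 72546)) = √(-1242 + 72548) = √71306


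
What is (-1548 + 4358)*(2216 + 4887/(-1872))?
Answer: 646840925/104 ≈ 6.2196e+6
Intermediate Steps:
(-1548 + 4358)*(2216 + 4887/(-1872)) = 2810*(2216 + 4887*(-1/1872)) = 2810*(2216 - 543/208) = 2810*(460385/208) = 646840925/104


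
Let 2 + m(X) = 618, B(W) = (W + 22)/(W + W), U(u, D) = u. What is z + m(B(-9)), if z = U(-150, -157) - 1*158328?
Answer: -157862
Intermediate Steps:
B(W) = (22 + W)/(2*W) (B(W) = (22 + W)/((2*W)) = (22 + W)*(1/(2*W)) = (22 + W)/(2*W))
m(X) = 616 (m(X) = -2 + 618 = 616)
z = -158478 (z = -150 - 1*158328 = -150 - 158328 = -158478)
z + m(B(-9)) = -158478 + 616 = -157862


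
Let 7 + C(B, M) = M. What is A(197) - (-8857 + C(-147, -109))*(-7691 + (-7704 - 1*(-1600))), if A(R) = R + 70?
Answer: -123782268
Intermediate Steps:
C(B, M) = -7 + M
A(R) = 70 + R
A(197) - (-8857 + C(-147, -109))*(-7691 + (-7704 - 1*(-1600))) = (70 + 197) - (-8857 + (-7 - 109))*(-7691 + (-7704 - 1*(-1600))) = 267 - (-8857 - 116)*(-7691 + (-7704 + 1600)) = 267 - (-8973)*(-7691 - 6104) = 267 - (-8973)*(-13795) = 267 - 1*123782535 = 267 - 123782535 = -123782268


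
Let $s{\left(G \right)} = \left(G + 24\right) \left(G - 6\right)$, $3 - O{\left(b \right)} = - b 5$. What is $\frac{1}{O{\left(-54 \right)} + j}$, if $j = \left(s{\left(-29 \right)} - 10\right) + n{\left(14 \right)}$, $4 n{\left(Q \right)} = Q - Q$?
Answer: $- \frac{1}{102} \approx -0.0098039$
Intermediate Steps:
$n{\left(Q \right)} = 0$ ($n{\left(Q \right)} = \frac{Q - Q}{4} = \frac{1}{4} \cdot 0 = 0$)
$O{\left(b \right)} = 3 + 5 b$ ($O{\left(b \right)} = 3 - - b 5 = 3 - - 5 b = 3 + 5 b$)
$s{\left(G \right)} = \left(-6 + G\right) \left(24 + G\right)$ ($s{\left(G \right)} = \left(24 + G\right) \left(-6 + G\right) = \left(-6 + G\right) \left(24 + G\right)$)
$j = 165$ ($j = \left(\left(-144 + \left(-29\right)^{2} + 18 \left(-29\right)\right) - 10\right) + 0 = \left(\left(-144 + 841 - 522\right) - 10\right) + 0 = \left(175 - 10\right) + 0 = 165 + 0 = 165$)
$\frac{1}{O{\left(-54 \right)} + j} = \frac{1}{\left(3 + 5 \left(-54\right)\right) + 165} = \frac{1}{\left(3 - 270\right) + 165} = \frac{1}{-267 + 165} = \frac{1}{-102} = - \frac{1}{102}$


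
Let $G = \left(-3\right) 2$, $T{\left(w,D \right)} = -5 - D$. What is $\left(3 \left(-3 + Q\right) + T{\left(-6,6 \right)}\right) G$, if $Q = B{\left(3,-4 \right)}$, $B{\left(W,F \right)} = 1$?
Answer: $102$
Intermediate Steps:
$Q = 1$
$G = -6$
$\left(3 \left(-3 + Q\right) + T{\left(-6,6 \right)}\right) G = \left(3 \left(-3 + 1\right) - 11\right) \left(-6\right) = \left(3 \left(-2\right) - 11\right) \left(-6\right) = \left(-6 - 11\right) \left(-6\right) = \left(-17\right) \left(-6\right) = 102$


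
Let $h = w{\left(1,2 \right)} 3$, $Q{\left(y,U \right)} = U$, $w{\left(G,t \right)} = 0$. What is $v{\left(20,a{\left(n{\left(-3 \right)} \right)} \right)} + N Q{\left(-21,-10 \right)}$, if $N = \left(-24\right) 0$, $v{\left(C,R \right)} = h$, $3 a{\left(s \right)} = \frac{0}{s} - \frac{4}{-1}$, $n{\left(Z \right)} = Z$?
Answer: $0$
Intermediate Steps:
$h = 0$ ($h = 0 \cdot 3 = 0$)
$a{\left(s \right)} = \frac{4}{3}$ ($a{\left(s \right)} = \frac{\frac{0}{s} - \frac{4}{-1}}{3} = \frac{0 - -4}{3} = \frac{0 + 4}{3} = \frac{1}{3} \cdot 4 = \frac{4}{3}$)
$v{\left(C,R \right)} = 0$
$N = 0$
$v{\left(20,a{\left(n{\left(-3 \right)} \right)} \right)} + N Q{\left(-21,-10 \right)} = 0 + 0 \left(-10\right) = 0 + 0 = 0$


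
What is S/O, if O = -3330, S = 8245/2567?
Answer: -97/100566 ≈ -0.00096454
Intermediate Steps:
S = 485/151 (S = 8245*(1/2567) = 485/151 ≈ 3.2119)
S/O = (485/151)/(-3330) = (485/151)*(-1/3330) = -97/100566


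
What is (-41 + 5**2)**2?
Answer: 256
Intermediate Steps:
(-41 + 5**2)**2 = (-41 + 25)**2 = (-16)**2 = 256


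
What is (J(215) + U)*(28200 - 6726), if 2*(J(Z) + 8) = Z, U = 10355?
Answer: 224499933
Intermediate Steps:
J(Z) = -8 + Z/2
(J(215) + U)*(28200 - 6726) = ((-8 + (½)*215) + 10355)*(28200 - 6726) = ((-8 + 215/2) + 10355)*21474 = (199/2 + 10355)*21474 = (20909/2)*21474 = 224499933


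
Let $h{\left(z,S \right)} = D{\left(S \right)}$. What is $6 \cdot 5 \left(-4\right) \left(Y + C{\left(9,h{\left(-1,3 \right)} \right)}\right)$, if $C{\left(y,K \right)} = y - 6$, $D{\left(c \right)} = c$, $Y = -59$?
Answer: $6720$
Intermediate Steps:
$h{\left(z,S \right)} = S$
$C{\left(y,K \right)} = -6 + y$
$6 \cdot 5 \left(-4\right) \left(Y + C{\left(9,h{\left(-1,3 \right)} \right)}\right) = 6 \cdot 5 \left(-4\right) \left(-59 + \left(-6 + 9\right)\right) = 30 \left(-4\right) \left(-59 + 3\right) = \left(-120\right) \left(-56\right) = 6720$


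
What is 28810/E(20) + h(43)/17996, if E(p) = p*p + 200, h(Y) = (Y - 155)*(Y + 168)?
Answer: 12607139/269940 ≈ 46.703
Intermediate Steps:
h(Y) = (-155 + Y)*(168 + Y)
E(p) = 200 + p² (E(p) = p² + 200 = 200 + p²)
28810/E(20) + h(43)/17996 = 28810/(200 + 20²) + (-26040 + 43² + 13*43)/17996 = 28810/(200 + 400) + (-26040 + 1849 + 559)*(1/17996) = 28810/600 - 23632*1/17996 = 28810*(1/600) - 5908/4499 = 2881/60 - 5908/4499 = 12607139/269940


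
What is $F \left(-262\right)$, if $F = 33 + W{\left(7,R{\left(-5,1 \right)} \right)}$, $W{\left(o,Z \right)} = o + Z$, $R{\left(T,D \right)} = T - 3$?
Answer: $-8384$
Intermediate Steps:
$R{\left(T,D \right)} = -3 + T$
$W{\left(o,Z \right)} = Z + o$
$F = 32$ ($F = 33 + \left(\left(-3 - 5\right) + 7\right) = 33 + \left(-8 + 7\right) = 33 - 1 = 32$)
$F \left(-262\right) = 32 \left(-262\right) = -8384$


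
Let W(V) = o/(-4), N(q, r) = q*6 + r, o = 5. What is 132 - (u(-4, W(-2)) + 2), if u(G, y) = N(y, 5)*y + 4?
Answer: 983/8 ≈ 122.88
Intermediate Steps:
N(q, r) = r + 6*q (N(q, r) = 6*q + r = r + 6*q)
W(V) = -5/4 (W(V) = 5/(-4) = 5*(-¼) = -5/4)
u(G, y) = 4 + y*(5 + 6*y) (u(G, y) = (5 + 6*y)*y + 4 = y*(5 + 6*y) + 4 = 4 + y*(5 + 6*y))
132 - (u(-4, W(-2)) + 2) = 132 - ((4 - 5*(5 + 6*(-5/4))/4) + 2) = 132 - ((4 - 5*(5 - 15/2)/4) + 2) = 132 - ((4 - 5/4*(-5/2)) + 2) = 132 - ((4 + 25/8) + 2) = 132 - (57/8 + 2) = 132 - 1*73/8 = 132 - 73/8 = 983/8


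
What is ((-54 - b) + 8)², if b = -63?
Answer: 289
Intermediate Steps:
((-54 - b) + 8)² = ((-54 - 1*(-63)) + 8)² = ((-54 + 63) + 8)² = (9 + 8)² = 17² = 289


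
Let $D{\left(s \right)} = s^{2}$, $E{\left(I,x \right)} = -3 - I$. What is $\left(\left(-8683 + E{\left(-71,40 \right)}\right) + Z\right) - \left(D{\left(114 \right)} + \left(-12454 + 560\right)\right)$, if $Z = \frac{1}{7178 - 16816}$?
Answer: $- \frac{93652447}{9638} \approx -9717.0$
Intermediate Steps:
$Z = - \frac{1}{9638}$ ($Z = \frac{1}{-9638} = - \frac{1}{9638} \approx -0.00010376$)
$\left(\left(-8683 + E{\left(-71,40 \right)}\right) + Z\right) - \left(D{\left(114 \right)} + \left(-12454 + 560\right)\right) = \left(\left(-8683 - -68\right) - \frac{1}{9638}\right) - \left(114^{2} + \left(-12454 + 560\right)\right) = \left(\left(-8683 + \left(-3 + 71\right)\right) - \frac{1}{9638}\right) - \left(12996 - 11894\right) = \left(\left(-8683 + 68\right) - \frac{1}{9638}\right) - 1102 = \left(-8615 - \frac{1}{9638}\right) - 1102 = - \frac{83031371}{9638} - 1102 = - \frac{93652447}{9638}$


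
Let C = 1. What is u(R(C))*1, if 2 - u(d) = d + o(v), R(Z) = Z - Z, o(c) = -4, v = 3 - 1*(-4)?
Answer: 6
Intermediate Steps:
v = 7 (v = 3 + 4 = 7)
R(Z) = 0
u(d) = 6 - d (u(d) = 2 - (d - 4) = 2 - (-4 + d) = 2 + (4 - d) = 6 - d)
u(R(C))*1 = (6 - 1*0)*1 = (6 + 0)*1 = 6*1 = 6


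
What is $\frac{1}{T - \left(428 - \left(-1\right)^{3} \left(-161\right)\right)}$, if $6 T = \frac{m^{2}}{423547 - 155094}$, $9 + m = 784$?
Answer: $- \frac{1610718}{429461081} \approx -0.0037506$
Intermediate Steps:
$m = 775$ ($m = -9 + 784 = 775$)
$T = \frac{600625}{1610718}$ ($T = \frac{775^{2} \frac{1}{423547 - 155094}}{6} = \frac{600625 \frac{1}{423547 - 155094}}{6} = \frac{600625 \cdot \frac{1}{268453}}{6} = \frac{1}{6} \cdot \frac{600625}{268453} = \frac{600625}{1610718} \approx 0.37289$)
$\frac{1}{T - \left(428 - \left(-1\right)^{3} \left(-161\right)\right)} = \frac{1}{\frac{600625}{1610718} - \left(428 - \left(-1\right)^{3} \left(-161\right)\right)} = \frac{1}{\frac{600625}{1610718} - 267} = \frac{1}{- \frac{429461081}{1610718}} = - \frac{1610718}{429461081}$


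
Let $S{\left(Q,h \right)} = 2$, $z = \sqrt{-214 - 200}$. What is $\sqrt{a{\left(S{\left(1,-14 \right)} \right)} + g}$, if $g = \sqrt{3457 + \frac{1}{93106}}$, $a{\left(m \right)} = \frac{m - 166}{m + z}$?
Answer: $\frac{\sqrt{- \frac{1421671266704}{2 + 3 i \sqrt{46}} + 93106 \sqrt{29967790147958}}}{93106} \approx 7.6345 + 0.52283 i$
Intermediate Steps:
$z = 3 i \sqrt{46}$ ($z = \sqrt{-414} = 3 i \sqrt{46} \approx 20.347 i$)
$a{\left(m \right)} = \frac{-166 + m}{m + 3 i \sqrt{46}}$ ($a{\left(m \right)} = \frac{m - 166}{m + 3 i \sqrt{46}} = \frac{-166 + m}{m + 3 i \sqrt{46}}$)
$g = \frac{\sqrt{29967790147958}}{93106}$ ($g = \sqrt{3457 + \frac{1}{93106}} = \sqrt{\frac{321867443}{93106}} = \frac{\sqrt{29967790147958}}{93106} \approx 58.796$)
$\sqrt{a{\left(S{\left(1,-14 \right)} \right)} + g} = \sqrt{\frac{-166 + 2}{2 + 3 i \sqrt{46}} + \frac{\sqrt{29967790147958}}{93106}} = \sqrt{\frac{1}{2 + 3 i \sqrt{46}} \left(-164\right) + \frac{\sqrt{29967790147958}}{93106}} = \sqrt{- \frac{164}{2 + 3 i \sqrt{46}} + \frac{\sqrt{29967790147958}}{93106}}$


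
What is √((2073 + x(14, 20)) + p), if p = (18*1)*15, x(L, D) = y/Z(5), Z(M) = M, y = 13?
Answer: 4*√3665/5 ≈ 48.431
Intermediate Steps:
x(L, D) = 13/5
p = 270 (p = 18*15 = 270)
√((2073 + x(14, 20)) + p) = √((2073 + 13/5) + 270) = √(10378/5 + 270) = √(11728/5) = 4*√3665/5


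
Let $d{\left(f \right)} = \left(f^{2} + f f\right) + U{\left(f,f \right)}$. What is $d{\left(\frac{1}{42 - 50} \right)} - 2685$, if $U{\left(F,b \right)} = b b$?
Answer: $- \frac{171837}{64} \approx -2685.0$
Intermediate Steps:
$U{\left(F,b \right)} = b^{2}$
$d{\left(f \right)} = 3 f^{2}$ ($d{\left(f \right)} = \left(f^{2} + f f\right) + f^{2} = \left(f^{2} + f^{2}\right) + f^{2} = 2 f^{2} + f^{2} = 3 f^{2}$)
$d{\left(\frac{1}{42 - 50} \right)} - 2685 = 3 \left(\frac{1}{42 - 50}\right)^{2} - 2685 = 3 \left(\frac{1}{-8}\right)^{2} - 2685 = 3 \left(- \frac{1}{8}\right)^{2} - 2685 = 3 \cdot \frac{1}{64} - 2685 = \frac{3}{64} - 2685 = - \frac{171837}{64}$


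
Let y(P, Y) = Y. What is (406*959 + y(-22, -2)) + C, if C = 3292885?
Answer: 3682237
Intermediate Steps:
(406*959 + y(-22, -2)) + C = (406*959 - 2) + 3292885 = (389354 - 2) + 3292885 = 389352 + 3292885 = 3682237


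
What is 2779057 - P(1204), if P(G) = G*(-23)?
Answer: 2806749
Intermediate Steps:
P(G) = -23*G
2779057 - P(1204) = 2779057 - (-23)*1204 = 2779057 - 1*(-27692) = 2779057 + 27692 = 2806749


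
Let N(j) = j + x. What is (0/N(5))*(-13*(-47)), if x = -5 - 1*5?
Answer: 0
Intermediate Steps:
x = -10 (x = -5 - 5 = -10)
N(j) = -10 + j (N(j) = j - 10 = -10 + j)
(0/N(5))*(-13*(-47)) = (0/(-10 + 5))*(-13*(-47)) = (0/(-5))*611 = (0*(-⅕))*611 = 0*611 = 0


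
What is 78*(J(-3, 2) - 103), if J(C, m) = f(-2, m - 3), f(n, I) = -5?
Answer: -8424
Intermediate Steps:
J(C, m) = -5
78*(J(-3, 2) - 103) = 78*(-5 - 103) = 78*(-108) = -8424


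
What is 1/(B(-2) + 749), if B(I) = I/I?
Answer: 1/750 ≈ 0.0013333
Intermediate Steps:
B(I) = 1
1/(B(-2) + 749) = 1/(1 + 749) = 1/750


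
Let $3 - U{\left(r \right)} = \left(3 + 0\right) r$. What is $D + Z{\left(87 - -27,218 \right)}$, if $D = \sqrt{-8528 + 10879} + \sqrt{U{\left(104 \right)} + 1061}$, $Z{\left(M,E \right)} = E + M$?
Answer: $332 + \sqrt{2351} + 4 \sqrt{47} \approx 407.91$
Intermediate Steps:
$U{\left(r \right)} = 3 - 3 r$ ($U{\left(r \right)} = 3 - \left(3 + 0\right) r = 3 - 3 r$)
$D = \sqrt{2351} + 4 \sqrt{47}$ ($D = \sqrt{-8528 + 10879} + \sqrt{\left(3 - 312\right) + 1061} = \sqrt{2351} + \sqrt{\left(3 - 312\right) + 1061} = \sqrt{2351} + \sqrt{-309 + 1061} = \sqrt{2351} + \sqrt{752} = \sqrt{2351} + 4 \sqrt{47} \approx 75.91$)
$D + Z{\left(87 - -27,218 \right)} = \left(\sqrt{2351} + 4 \sqrt{47}\right) + \left(218 + \left(87 - -27\right)\right) = \left(\sqrt{2351} + 4 \sqrt{47}\right) + \left(218 + \left(87 + 27\right)\right) = \left(\sqrt{2351} + 4 \sqrt{47}\right) + \left(218 + 114\right) = \left(\sqrt{2351} + 4 \sqrt{47}\right) + 332 = 332 + \sqrt{2351} + 4 \sqrt{47}$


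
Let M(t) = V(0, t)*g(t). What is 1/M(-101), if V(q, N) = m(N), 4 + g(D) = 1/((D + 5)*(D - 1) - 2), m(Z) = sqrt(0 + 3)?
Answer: -9790*sqrt(3)/117477 ≈ -0.14434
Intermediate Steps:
m(Z) = sqrt(3)
g(D) = -4 + 1/(-2 + (-1 + D)*(5 + D)) (g(D) = -4 + 1/((D + 5)*(D - 1) - 2) = -4 + 1/((5 + D)*(-1 + D) - 2) = -4 + 1/((-1 + D)*(5 + D) - 2) = -4 + 1/(-2 + (-1 + D)*(5 + D)))
V(q, N) = sqrt(3)
M(t) = sqrt(3)*(29 - 16*t - 4*t**2)/(-7 + t**2 + 4*t) (M(t) = sqrt(3)*((29 - 16*t - 4*t**2)/(-7 + t**2 + 4*t)) = sqrt(3)*(29 - 16*t - 4*t**2)/(-7 + t**2 + 4*t))
1/M(-101) = 1/(sqrt(3)*(29 - 16*(-101) - 4*(-101)**2)/(-7 + (-101)**2 + 4*(-101))) = 1/(sqrt(3)*(29 + 1616 - 4*10201)/(-7 + 10201 - 404)) = 1/(sqrt(3)*(29 + 1616 - 40804)/9790) = 1/(sqrt(3)*(1/9790)*(-39159)) = 1/(-39159*sqrt(3)/9790) = -9790*sqrt(3)/117477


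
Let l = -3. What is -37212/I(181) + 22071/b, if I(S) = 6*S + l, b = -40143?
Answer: -168633801/4830541 ≈ -34.910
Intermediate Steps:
I(S) = -3 + 6*S (I(S) = 6*S - 3 = -3 + 6*S)
-37212/I(181) + 22071/b = -37212/(-3 + 6*181) + 22071/(-40143) = -37212/(-3 + 1086) + 22071*(-1/40143) = -37212/1083 - 7357/13381 = -37212*1/1083 - 7357/13381 = -12404/361 - 7357/13381 = -168633801/4830541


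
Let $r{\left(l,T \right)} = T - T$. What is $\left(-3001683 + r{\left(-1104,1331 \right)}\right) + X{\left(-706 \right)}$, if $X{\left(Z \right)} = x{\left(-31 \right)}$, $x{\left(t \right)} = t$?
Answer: $-3001714$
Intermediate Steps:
$r{\left(l,T \right)} = 0$
$X{\left(Z \right)} = -31$
$\left(-3001683 + r{\left(-1104,1331 \right)}\right) + X{\left(-706 \right)} = \left(-3001683 + 0\right) - 31 = -3001683 - 31 = -3001714$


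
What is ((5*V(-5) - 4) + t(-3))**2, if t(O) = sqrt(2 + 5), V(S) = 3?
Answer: (11 + sqrt(7))**2 ≈ 186.21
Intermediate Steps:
t(O) = sqrt(7)
((5*V(-5) - 4) + t(-3))**2 = ((5*3 - 4) + sqrt(7))**2 = ((15 - 4) + sqrt(7))**2 = (11 + sqrt(7))**2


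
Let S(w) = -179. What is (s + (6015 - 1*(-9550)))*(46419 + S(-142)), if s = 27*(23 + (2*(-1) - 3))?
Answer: 742198240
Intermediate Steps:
s = 486 (s = 27*(23 + (-2 - 3)) = 27*(23 - 5) = 27*18 = 486)
(s + (6015 - 1*(-9550)))*(46419 + S(-142)) = (486 + (6015 - 1*(-9550)))*(46419 - 179) = (486 + (6015 + 9550))*46240 = (486 + 15565)*46240 = 16051*46240 = 742198240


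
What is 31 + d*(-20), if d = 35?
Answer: -669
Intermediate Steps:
31 + d*(-20) = 31 + 35*(-20) = 31 - 700 = -669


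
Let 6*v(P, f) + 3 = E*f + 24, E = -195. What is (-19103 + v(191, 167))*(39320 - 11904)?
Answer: -672432232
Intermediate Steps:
v(P, f) = 7/2 - 65*f/2 (v(P, f) = -1/2 + (-195*f + 24)/6 = -1/2 + (24 - 195*f)/6 = -1/2 + (4 - 65*f/2) = 7/2 - 65*f/2)
(-19103 + v(191, 167))*(39320 - 11904) = (-19103 + (7/2 - 65/2*167))*(39320 - 11904) = (-19103 + (7/2 - 10855/2))*27416 = (-19103 - 5424)*27416 = -24527*27416 = -672432232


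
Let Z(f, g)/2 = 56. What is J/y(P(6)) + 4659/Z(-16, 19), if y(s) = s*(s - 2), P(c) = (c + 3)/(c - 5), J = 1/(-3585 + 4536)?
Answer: 39876397/958608 ≈ 41.598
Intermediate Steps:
J = 1/951 ≈ 0.0010515
Z(f, g) = 112 (Z(f, g) = 2*56 = 112)
P(c) = (3 + c)/(-5 + c)
y(s) = s*(-2 + s)
J/y(P(6)) + 4659/Z(-16, 19) = 1/(951*((((3 + 6)/(-5 + 6))*(-2 + (3 + 6)/(-5 + 6))))) + 4659/112 = 1/(951*(((9/1)*(-2 + 9/1)))) + 4659*(1/112) = 1/(951*(((1*9)*(-2 + 1*9)))) + 4659/112 = 1/(951*((9*(-2 + 9)))) + 4659/112 = 1/(951*((9*7))) + 4659/112 = (1/951)/63 + 4659/112 = (1/951)*(1/63) + 4659/112 = 1/59913 + 4659/112 = 39876397/958608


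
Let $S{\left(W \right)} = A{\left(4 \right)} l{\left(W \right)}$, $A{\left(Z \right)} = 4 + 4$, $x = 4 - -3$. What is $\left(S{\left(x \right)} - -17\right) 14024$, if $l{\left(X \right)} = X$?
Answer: $1023752$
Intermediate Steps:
$x = 7$ ($x = 4 + 3 = 7$)
$A{\left(Z \right)} = 8$
$S{\left(W \right)} = 8 W$
$\left(S{\left(x \right)} - -17\right) 14024 = \left(8 \cdot 7 - -17\right) 14024 = \left(56 + 17\right) 14024 = 73 \cdot 14024 = 1023752$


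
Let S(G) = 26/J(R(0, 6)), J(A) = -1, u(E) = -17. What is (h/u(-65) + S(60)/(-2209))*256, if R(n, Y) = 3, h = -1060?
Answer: 599547392/37553 ≈ 15965.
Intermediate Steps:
S(G) = -26 (S(G) = 26/(-1) = 26*(-1) = -26)
(h/u(-65) + S(60)/(-2209))*256 = (-1060/(-17) - 26/(-2209))*256 = (-1060*(-1/17) - 26*(-1/2209))*256 = (1060/17 + 26/2209)*256 = (2341982/37553)*256 = 599547392/37553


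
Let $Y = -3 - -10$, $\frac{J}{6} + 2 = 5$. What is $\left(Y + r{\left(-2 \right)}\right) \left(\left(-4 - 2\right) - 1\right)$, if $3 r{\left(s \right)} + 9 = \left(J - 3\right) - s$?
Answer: $- \frac{203}{3} \approx -67.667$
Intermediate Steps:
$J = 18$ ($J = -12 + 6 \cdot 5 = -12 + 30 = 18$)
$r{\left(s \right)} = 2 - \frac{s}{3}$ ($r{\left(s \right)} = -3 + \frac{\left(18 - 3\right) - s}{3} = -3 + \frac{15 - s}{3} = -3 - \left(-5 + \frac{s}{3}\right) = 2 - \frac{s}{3}$)
$Y = 7$ ($Y = -3 + 10 = 7$)
$\left(Y + r{\left(-2 \right)}\right) \left(\left(-4 - 2\right) - 1\right) = \left(7 + \left(2 - - \frac{2}{3}\right)\right) \left(\left(-4 - 2\right) - 1\right) = \left(7 + \left(2 + \frac{2}{3}\right)\right) \left(-6 - 1\right) = \left(7 + \frac{8}{3}\right) \left(-7\right) = \frac{29}{3} \left(-7\right) = - \frac{203}{3}$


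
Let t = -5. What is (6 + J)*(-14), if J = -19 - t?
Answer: 112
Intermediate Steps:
J = -14 (J = -19 - 1*(-5) = -19 + 5 = -14)
(6 + J)*(-14) = (6 - 14)*(-14) = -8*(-14) = 112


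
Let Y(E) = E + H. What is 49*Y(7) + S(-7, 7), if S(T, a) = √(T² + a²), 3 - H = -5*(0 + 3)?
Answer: 1225 + 7*√2 ≈ 1234.9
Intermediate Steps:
H = 18 (H = 3 - (-5)*(0 + 3) = 3 - (-5)*3 = 3 - 1*(-15) = 3 + 15 = 18)
Y(E) = 18 + E (Y(E) = E + 18 = 18 + E)
49*Y(7) + S(-7, 7) = 49*(18 + 7) + √((-7)² + 7²) = 49*25 + √(49 + 49) = 1225 + √98 = 1225 + 7*√2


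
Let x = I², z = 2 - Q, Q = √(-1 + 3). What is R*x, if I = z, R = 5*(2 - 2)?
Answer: 0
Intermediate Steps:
Q = √2 ≈ 1.4142
R = 0 (R = 5*0 = 0)
z = 2 - √2 ≈ 0.58579
I = 2 - √2 ≈ 0.58579
x = (2 - √2)² ≈ 0.34315
R*x = 0*(2 - √2)² = 0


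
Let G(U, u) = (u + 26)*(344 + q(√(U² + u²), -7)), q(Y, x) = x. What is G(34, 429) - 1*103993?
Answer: 49342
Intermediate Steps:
G(U, u) = 8762 + 337*u (G(U, u) = (u + 26)*(344 - 7) = (26 + u)*337 = 8762 + 337*u)
G(34, 429) - 1*103993 = (8762 + 337*429) - 1*103993 = (8762 + 144573) - 103993 = 153335 - 103993 = 49342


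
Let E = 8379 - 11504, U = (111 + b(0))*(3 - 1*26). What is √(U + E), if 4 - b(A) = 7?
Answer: I*√5609 ≈ 74.893*I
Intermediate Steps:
b(A) = -3 (b(A) = 4 - 1*7 = 4 - 7 = -3)
U = -2484 (U = (111 - 3)*(3 - 1*26) = 108*(3 - 26) = 108*(-23) = -2484)
E = -3125
√(U + E) = √(-2484 - 3125) = √(-5609) = I*√5609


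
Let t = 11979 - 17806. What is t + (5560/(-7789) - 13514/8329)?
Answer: -378175753273/64874581 ≈ -5829.3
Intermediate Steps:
t = -5827
t + (5560/(-7789) - 13514/8329) = -5827 + (5560/(-7789) - 13514/8329) = -5827 + (5560*(-1/7789) - 13514*1/8329) = -5827 + (-5560/7789 - 13514/8329) = -5827 - 151569786/64874581 = -378175753273/64874581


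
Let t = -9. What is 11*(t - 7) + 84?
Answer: -92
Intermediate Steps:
11*(t - 7) + 84 = 11*(-9 - 7) + 84 = 11*(-16) + 84 = -176 + 84 = -92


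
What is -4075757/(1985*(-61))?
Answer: 4075757/121085 ≈ 33.660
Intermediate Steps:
-4075757/(1985*(-61)) = -4075757/(-121085) = -4075757*(-1/121085) = 4075757/121085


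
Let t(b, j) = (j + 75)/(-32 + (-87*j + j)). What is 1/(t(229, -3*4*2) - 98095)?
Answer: -2032/199328989 ≈ -1.0194e-5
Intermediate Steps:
t(b, j) = (75 + j)/(-32 - 86*j)
1/(t(229, -3*4*2) - 98095) = 1/((-75 - (-3*4)*2)/(2*(16 + 43*(-3*4*2))) - 98095) = 1/((-75 - (-12)*2)/(2*(16 + 43*(-12*2))) - 98095) = 1/((-75 - 1*(-24))/(2*(16 + 43*(-24))) - 98095) = 1/((-75 + 24)/(2*(16 - 1032)) - 98095) = 1/((½)*(-51)/(-1016) - 98095) = 1/((½)*(-1/1016)*(-51) - 98095) = 1/(51/2032 - 98095) = 1/(-199328989/2032) = -2032/199328989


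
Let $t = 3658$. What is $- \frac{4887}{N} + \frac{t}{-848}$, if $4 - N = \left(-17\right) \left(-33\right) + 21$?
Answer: $\frac{507463}{122536} \approx 4.1413$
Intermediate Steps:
$N = -578$ ($N = 4 - \left(\left(-17\right) \left(-33\right) + 21\right) = 4 - \left(561 + 21\right) = 4 - 582 = -578$)
$- \frac{4887}{N} + \frac{t}{-848} = - \frac{4887}{-578} + \frac{3658}{-848} = \left(-4887\right) \left(- \frac{1}{578}\right) + 3658 \left(- \frac{1}{848}\right) = \frac{4887}{578} - \frac{1829}{424} = \frac{507463}{122536}$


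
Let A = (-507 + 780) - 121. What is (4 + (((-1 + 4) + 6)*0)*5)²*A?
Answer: 2432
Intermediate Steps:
A = 152 (A = 273 - 121 = 152)
(4 + (((-1 + 4) + 6)*0)*5)²*A = (4 + (((-1 + 4) + 6)*0)*5)²*152 = (4 + ((3 + 6)*0)*5)²*152 = (4 + (9*0)*5)²*152 = (4 + 0*5)²*152 = (4 + 0)²*152 = 4²*152 = 16*152 = 2432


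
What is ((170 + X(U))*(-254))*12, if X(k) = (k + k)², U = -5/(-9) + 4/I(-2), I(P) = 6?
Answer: -14482064/27 ≈ -5.3637e+5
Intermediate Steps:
U = 11/9 (U = -5/(-9) + 4/6 = -5*(-⅑) + 4*(⅙) = 5/9 + ⅔ = 11/9 ≈ 1.2222)
X(k) = 4*k² (X(k) = (2*k)² = 4*k²)
((170 + X(U))*(-254))*12 = ((170 + 4*(11/9)²)*(-254))*12 = ((170 + 4*(121/81))*(-254))*12 = ((170 + 484/81)*(-254))*12 = ((14254/81)*(-254))*12 = -3620516/81*12 = -14482064/27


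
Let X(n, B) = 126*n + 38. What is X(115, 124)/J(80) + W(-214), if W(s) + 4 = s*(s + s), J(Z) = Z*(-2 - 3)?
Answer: 2288792/25 ≈ 91552.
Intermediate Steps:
J(Z) = -5*Z (J(Z) = Z*(-5) = -5*Z)
X(n, B) = 38 + 126*n
W(s) = -4 + 2*s² (W(s) = -4 + s*(s + s) = -4 + s*(2*s) = -4 + 2*s²)
X(115, 124)/J(80) + W(-214) = (38 + 126*115)/((-5*80)) + (-4 + 2*(-214)²) = (38 + 14490)/(-400) + (-4 + 2*45796) = 14528*(-1/400) + (-4 + 91592) = -908/25 + 91588 = 2288792/25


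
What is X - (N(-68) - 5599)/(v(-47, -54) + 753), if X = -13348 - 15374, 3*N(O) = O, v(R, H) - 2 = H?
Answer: -60385501/2103 ≈ -28714.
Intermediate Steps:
v(R, H) = 2 + H
N(O) = O/3
X = -28722
X - (N(-68) - 5599)/(v(-47, -54) + 753) = -28722 - ((⅓)*(-68) - 5599)/((2 - 54) + 753) = -28722 - (-68/3 - 5599)/(-52 + 753) = -28722 - (-16865)/(3*701) = -28722 - 1*(-16865/2103) = -28722 + 16865/2103 = -60385501/2103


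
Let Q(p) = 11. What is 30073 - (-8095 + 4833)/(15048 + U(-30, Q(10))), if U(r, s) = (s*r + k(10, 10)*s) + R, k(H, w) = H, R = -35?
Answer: 444873151/14793 ≈ 30073.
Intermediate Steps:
U(r, s) = -35 + 10*s + r*s (U(r, s) = (s*r + 10*s) - 35 = (r*s + 10*s) - 35 = (10*s + r*s) - 35 = -35 + 10*s + r*s)
30073 - (-8095 + 4833)/(15048 + U(-30, Q(10))) = 30073 - (-8095 + 4833)/(15048 + (-35 + 10*11 - 30*11)) = 30073 - (-3262)/(15048 + (-35 + 110 - 330)) = 30073 - (-3262)/(15048 - 255) = 30073 - (-3262)/14793 = 30073 - 1*(-3262/14793) = 30073 + 3262/14793 = 444873151/14793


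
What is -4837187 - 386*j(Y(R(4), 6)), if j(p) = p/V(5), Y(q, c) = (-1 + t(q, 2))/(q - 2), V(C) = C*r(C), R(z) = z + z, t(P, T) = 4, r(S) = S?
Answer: -120929868/25 ≈ -4.8372e+6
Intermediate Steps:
R(z) = 2*z
V(C) = C² (V(C) = C*C = C²)
Y(q, c) = 3/(-2 + q) (Y(q, c) = (-1 + 4)/(q - 2) = 3/(-2 + q))
j(p) = p/25 (j(p) = p/(5²) = p/25)
-4837187 - 386*j(Y(R(4), 6)) = -4837187 - 386*3/(-2 + 2*4)/25 = -4837187 - 386*3/(-2 + 8)/25 = -4837187 - 386*3/6/25 = -4837187 - 386*3*(⅙)/25 = -4837187 - 386/(25*2) = -4837187 - 386*1/50 = -4837187 - 193/25 = -120929868/25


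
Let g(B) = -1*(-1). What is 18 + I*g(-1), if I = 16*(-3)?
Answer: -30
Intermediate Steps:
g(B) = 1
I = -48
18 + I*g(-1) = 18 - 48*1 = 18 - 48 = -30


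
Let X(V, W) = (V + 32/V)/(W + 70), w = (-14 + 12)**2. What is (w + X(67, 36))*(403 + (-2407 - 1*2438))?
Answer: -73135309/3551 ≈ -20596.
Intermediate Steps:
w = 4 (w = (-2)**2 = 4)
X(V, W) = (V + 32/V)/(70 + W)
(w + X(67, 36))*(403 + (-2407 - 1*2438)) = (4 + (32 + 67**2)/(67*(70 + 36)))*(403 + (-2407 - 1*2438)) = (4 + (1/67)*(32 + 4489)/106)*(403 + (-2407 - 2438)) = (4 + (1/67)*(1/106)*4521)*(403 - 4845) = (4 + 4521/7102)*(-4442) = (32929/7102)*(-4442) = -73135309/3551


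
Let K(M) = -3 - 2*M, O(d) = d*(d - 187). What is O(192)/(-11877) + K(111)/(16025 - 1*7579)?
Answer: -3593495/33437714 ≈ -0.10747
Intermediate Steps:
O(d) = d*(-187 + d)
O(192)/(-11877) + K(111)/(16025 - 1*7579) = (192*(-187 + 192))/(-11877) + (-3 - 2*111)/(16025 - 1*7579) = (192*5)*(-1/11877) + (-3 - 222)/(16025 - 7579) = 960*(-1/11877) - 225/8446 = -320/3959 - 225*1/8446 = -320/3959 - 225/8446 = -3593495/33437714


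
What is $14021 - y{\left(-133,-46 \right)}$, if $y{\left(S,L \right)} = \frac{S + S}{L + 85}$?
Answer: $\frac{547085}{39} \approx 14028.0$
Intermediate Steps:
$y{\left(S,L \right)} = \frac{2 S}{85 + L}$
$14021 - y{\left(-133,-46 \right)} = 14021 - 2 \left(-133\right) \frac{1}{85 - 46} = 14021 - 2 \left(-133\right) \frac{1}{39} = 14021 - - \frac{266}{39} = 14021 + \frac{266}{39} = \frac{547085}{39}$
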